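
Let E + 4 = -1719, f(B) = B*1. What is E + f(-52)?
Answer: -1775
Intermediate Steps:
f(B) = B
E = -1723 (E = -4 - 1719 = -1723)
E + f(-52) = -1723 - 52 = -1775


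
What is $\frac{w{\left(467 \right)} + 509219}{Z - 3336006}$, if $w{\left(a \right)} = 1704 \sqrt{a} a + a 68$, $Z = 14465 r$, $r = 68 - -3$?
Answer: $- \frac{540975}{2308991} - \frac{11208 \sqrt{467}}{32521} \approx -7.682$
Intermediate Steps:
$r = 71$ ($r = 68 + 3 = 71$)
$Z = 1027015$ ($Z = 14465 \cdot 71 = 1027015$)
$w{\left(a \right)} = 68 a + 1704 a^{\frac{3}{2}}$ ($w{\left(a \right)} = 1704 a^{\frac{3}{2}} + 68 a = 68 a + 1704 a^{\frac{3}{2}}$)
$\frac{w{\left(467 \right)} + 509219}{Z - 3336006} = \frac{\left(68 \cdot 467 + 1704 \cdot 467^{\frac{3}{2}}\right) + 509219}{1027015 - 3336006} = \frac{\left(31756 + 1704 \cdot 467 \sqrt{467}\right) + 509219}{-2308991} = \left(\left(31756 + 795768 \sqrt{467}\right) + 509219\right) \left(- \frac{1}{2308991}\right) = \left(540975 + 795768 \sqrt{467}\right) \left(- \frac{1}{2308991}\right) = - \frac{540975}{2308991} - \frac{11208 \sqrt{467}}{32521}$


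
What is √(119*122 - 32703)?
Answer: I*√18185 ≈ 134.85*I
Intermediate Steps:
√(119*122 - 32703) = √(14518 - 32703) = √(-18185) = I*√18185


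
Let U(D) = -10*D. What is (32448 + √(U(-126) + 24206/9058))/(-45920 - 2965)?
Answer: -10816/16295 - √528566003/31628595 ≈ -0.66449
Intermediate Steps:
(32448 + √(U(-126) + 24206/9058))/(-45920 - 2965) = (32448 + √(-10*(-126) + 24206/9058))/(-45920 - 2965) = (32448 + √(1260 + 24206*(1/9058)))/(-48885) = (32448 + √(1260 + 1729/647))*(-1/48885) = (32448 + √(816949/647))*(-1/48885) = (32448 + √528566003/647)*(-1/48885) = -10816/16295 - √528566003/31628595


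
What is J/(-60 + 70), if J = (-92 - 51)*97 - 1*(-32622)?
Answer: 18751/10 ≈ 1875.1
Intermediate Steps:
J = 18751 (J = -143*97 + 32622 = -13871 + 32622 = 18751)
J/(-60 + 70) = 18751/(-60 + 70) = 18751/10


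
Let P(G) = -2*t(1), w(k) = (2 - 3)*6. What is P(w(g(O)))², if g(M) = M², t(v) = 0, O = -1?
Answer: 0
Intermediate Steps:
w(k) = -6 (w(k) = -1*6 = -6)
P(G) = 0 (P(G) = -2*0 = 0)
P(w(g(O)))² = 0² = 0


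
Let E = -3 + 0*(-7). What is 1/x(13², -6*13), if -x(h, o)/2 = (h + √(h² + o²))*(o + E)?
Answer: -1/5832 + √205/75816 ≈ 1.7382e-5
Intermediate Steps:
E = -3 (E = -3 + 0 = -3)
x(h, o) = -2*(-3 + o)*(h + √(h² + o²)) (x(h, o) = -2*(h + √(h² + o²))*(o - 3) = -2*(h + √(h² + o²))*(-3 + o) = -2*(-3 + o)*(h + √(h² + o²)))
1/x(13², -6*13) = 1/(6*13² + 6*√((13²)² + (-6*13)²) - 2*13²*(-6*13) - 2*(-6*13)*√((13²)² + (-6*13)²)) = 1/(6*169 + 6*√(169² + (-78)²) - 2*169*(-78) - 2*(-78)*√(169² + (-78)²)) = 1/(1014 + 6*√(28561 + 6084) + 26364 - 2*(-78)*√(28561 + 6084)) = 1/(1014 + 6*√34645 + 26364 - 2*(-78)*√34645) = 1/(1014 + 6*(13*√205) + 26364 - 2*(-78)*13*√205) = 1/(1014 + 78*√205 + 26364 + 2028*√205) = 1/(27378 + 2106*√205)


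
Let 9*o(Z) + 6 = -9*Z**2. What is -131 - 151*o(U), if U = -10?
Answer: 45209/3 ≈ 15070.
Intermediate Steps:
o(Z) = -2/3 - Z**2 (o(Z) = -2/3 + (-9*Z**2)/9 = -2/3 - Z**2)
-131 - 151*o(U) = -131 - 151*(-2/3 - 1*(-10)**2) = -131 - 151*(-2/3 - 1*100) = -131 - 151*(-2/3 - 100) = -131 - 151*(-302/3) = -131 + 45602/3 = 45209/3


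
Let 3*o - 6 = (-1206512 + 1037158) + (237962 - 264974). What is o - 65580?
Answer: -393100/3 ≈ -1.3103e+5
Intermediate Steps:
o = -196360/3 (o = 2 + ((-1206512 + 1037158) + (237962 - 264974))/3 = 2 + (-169354 - 27012)/3 = 2 + (1/3)*(-196366) = 2 - 196366/3 = -196360/3 ≈ -65453.)
o - 65580 = -196360/3 - 65580 = -393100/3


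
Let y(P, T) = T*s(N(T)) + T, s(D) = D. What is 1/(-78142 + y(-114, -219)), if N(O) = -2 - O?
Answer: -1/125884 ≈ -7.9438e-6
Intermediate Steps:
y(P, T) = T + T*(-2 - T) (y(P, T) = T*(-2 - T) + T = T + T*(-2 - T))
1/(-78142 + y(-114, -219)) = 1/(-78142 - 1*(-219)*(1 - 219)) = 1/(-78142 - 1*(-219)*(-218)) = 1/(-78142 - 47742) = 1/(-125884) = -1/125884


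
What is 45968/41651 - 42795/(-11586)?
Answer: 771679931/160856162 ≈ 4.7973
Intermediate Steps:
45968/41651 - 42795/(-11586) = 45968*(1/41651) - 42795*(-1/11586) = 45968/41651 + 14265/3862 = 771679931/160856162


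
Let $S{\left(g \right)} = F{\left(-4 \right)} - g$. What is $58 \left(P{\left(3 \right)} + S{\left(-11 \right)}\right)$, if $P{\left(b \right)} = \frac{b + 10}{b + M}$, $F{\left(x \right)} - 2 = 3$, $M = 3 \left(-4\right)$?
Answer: $\frac{7598}{9} \approx 844.22$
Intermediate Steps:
$M = -12$
$F{\left(x \right)} = 5$ ($F{\left(x \right)} = 2 + 3 = 5$)
$P{\left(b \right)} = \frac{10 + b}{-12 + b}$ ($P{\left(b \right)} = \frac{b + 10}{b - 12} = \frac{10 + b}{-12 + b}$)
$S{\left(g \right)} = 5 - g$
$58 \left(P{\left(3 \right)} + S{\left(-11 \right)}\right) = 58 \left(\frac{10 + 3}{-12 + 3} + \left(5 - -11\right)\right) = 58 \left(\frac{1}{-9} \cdot 13 + \left(5 + 11\right)\right) = 58 \left(\left(- \frac{1}{9}\right) 13 + 16\right) = 58 \left(- \frac{13}{9} + 16\right) = 58 \cdot \frac{131}{9} = \frac{7598}{9}$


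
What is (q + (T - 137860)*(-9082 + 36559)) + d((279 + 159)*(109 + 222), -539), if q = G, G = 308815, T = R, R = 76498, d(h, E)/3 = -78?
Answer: -1685735093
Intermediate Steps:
d(h, E) = -234 (d(h, E) = 3*(-78) = -234)
T = 76498
q = 308815
(q + (T - 137860)*(-9082 + 36559)) + d((279 + 159)*(109 + 222), -539) = (308815 + (76498 - 137860)*(-9082 + 36559)) - 234 = (308815 - 61362*27477) - 234 = (308815 - 1686043674) - 234 = -1685734859 - 234 = -1685735093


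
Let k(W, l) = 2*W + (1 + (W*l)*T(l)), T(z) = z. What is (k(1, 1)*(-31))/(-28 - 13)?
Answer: 124/41 ≈ 3.0244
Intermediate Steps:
k(W, l) = 1 + 2*W + W*l² (k(W, l) = 2*W + (1 + (W*l)*l) = 2*W + (1 + W*l²) = 1 + 2*W + W*l²)
(k(1, 1)*(-31))/(-28 - 13) = ((1 + 2*1 + 1*1²)*(-31))/(-28 - 13) = ((1 + 2 + 1*1)*(-31))/(-41) = ((1 + 2 + 1)*(-31))*(-1/41) = (4*(-31))*(-1/41) = -124*(-1/41) = 124/41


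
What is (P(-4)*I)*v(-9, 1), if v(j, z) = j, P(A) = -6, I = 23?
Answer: 1242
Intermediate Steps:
(P(-4)*I)*v(-9, 1) = -6*23*(-9) = -138*(-9) = 1242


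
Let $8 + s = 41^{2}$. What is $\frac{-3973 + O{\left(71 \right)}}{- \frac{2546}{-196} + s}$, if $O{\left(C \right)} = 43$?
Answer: $- \frac{385140}{165227} \approx -2.331$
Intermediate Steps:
$s = 1673$ ($s = -8 + 41^{2} = -8 + 1681 = 1673$)
$\frac{-3973 + O{\left(71 \right)}}{- \frac{2546}{-196} + s} = \frac{-3973 + 43}{- \frac{2546}{-196} + 1673} = - \frac{3930}{\left(-2546\right) \left(- \frac{1}{196}\right) + 1673} = - \frac{3930}{\frac{1273}{98} + 1673} = - \frac{3930}{\frac{165227}{98}} = \left(-3930\right) \frac{98}{165227} = - \frac{385140}{165227}$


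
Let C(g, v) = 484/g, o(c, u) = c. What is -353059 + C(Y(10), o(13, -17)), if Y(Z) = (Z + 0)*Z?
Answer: -8826354/25 ≈ -3.5305e+5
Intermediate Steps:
Y(Z) = Z**2 (Y(Z) = Z*Z = Z**2)
-353059 + C(Y(10), o(13, -17)) = -353059 + 484/(10**2) = -353059 + 484/100 = -353059 + 484*(1/100) = -353059 + 121/25 = -8826354/25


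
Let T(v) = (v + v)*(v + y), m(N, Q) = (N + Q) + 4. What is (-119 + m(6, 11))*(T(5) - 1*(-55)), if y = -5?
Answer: -5390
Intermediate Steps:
m(N, Q) = 4 + N + Q
T(v) = 2*v*(-5 + v) (T(v) = (v + v)*(v - 5) = (2*v)*(-5 + v) = 2*v*(-5 + v))
(-119 + m(6, 11))*(T(5) - 1*(-55)) = (-119 + (4 + 6 + 11))*(2*5*(-5 + 5) - 1*(-55)) = (-119 + 21)*(2*5*0 + 55) = -98*(0 + 55) = -98*55 = -5390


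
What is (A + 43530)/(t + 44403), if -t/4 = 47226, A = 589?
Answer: -44119/144501 ≈ -0.30532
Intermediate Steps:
t = -188904 (t = -4*47226 = -188904)
(A + 43530)/(t + 44403) = (589 + 43530)/(-188904 + 44403) = 44119/(-144501) = 44119*(-1/144501) = -44119/144501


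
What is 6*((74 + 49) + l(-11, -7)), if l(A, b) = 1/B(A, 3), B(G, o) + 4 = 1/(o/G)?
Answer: 16956/23 ≈ 737.22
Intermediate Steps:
B(G, o) = -4 + G/o (B(G, o) = -4 + 1/(o/G) = -4 + G/o)
l(A, b) = 1/(-4 + A/3)
6*((74 + 49) + l(-11, -7)) = 6*((74 + 49) + 3/(-12 - 11)) = 6*(123 + 3/(-23)) = 6*(123 + 3*(-1/23)) = 6*(123 - 3/23) = 6*(2826/23) = 16956/23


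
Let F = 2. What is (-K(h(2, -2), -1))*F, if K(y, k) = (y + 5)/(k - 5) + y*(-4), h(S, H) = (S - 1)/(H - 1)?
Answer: -10/9 ≈ -1.1111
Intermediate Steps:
h(S, H) = (-1 + S)/(-1 + H)
K(y, k) = -4*y + (5 + y)/(-5 + k) (K(y, k) = (5 + y)/(-5 + k) - 4*y = -4*y + (5 + y)/(-5 + k))
(-K(h(2, -2), -1))*F = -(5 + 21*((-1 + 2)/(-1 - 2)) - 4*(-1)*(-1 + 2)/(-1 - 2))/(-5 - 1)*2 = -(5 + 21*(1/(-3)) - 4*(-1)*1/(-3))/(-6)*2 = -(-1)*(5 + 21*(-⅓*1) - 4*(-1)*(-⅓*1))/6*2 = -(-1)*(5 + 21*(-⅓) - 4*(-1)*(-⅓))/6*2 = -(-1)*(5 - 7 - 4/3)/6*2 = -(-1)*(-10)/(6*3)*2 = -1*5/9*2 = -5/9*2 = -10/9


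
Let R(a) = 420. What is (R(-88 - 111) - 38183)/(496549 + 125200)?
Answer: -37763/621749 ≈ -0.060737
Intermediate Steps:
(R(-88 - 111) - 38183)/(496549 + 125200) = (420 - 38183)/(496549 + 125200) = -37763/621749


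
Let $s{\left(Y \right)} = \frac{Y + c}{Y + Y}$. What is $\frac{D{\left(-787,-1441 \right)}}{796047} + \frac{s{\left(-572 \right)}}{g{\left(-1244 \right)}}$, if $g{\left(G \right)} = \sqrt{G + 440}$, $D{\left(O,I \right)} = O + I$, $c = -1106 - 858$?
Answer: $- \frac{2228}{796047} - \frac{317 i \sqrt{201}}{57486} \approx -0.0027988 - 0.07818 i$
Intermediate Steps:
$c = -1964$ ($c = -1106 - 858 = -1964$)
$D{\left(O,I \right)} = I + O$
$g{\left(G \right)} = \sqrt{440 + G}$
$s{\left(Y \right)} = \frac{-1964 + Y}{2 Y}$ ($s{\left(Y \right)} = \frac{Y - 1964}{Y + Y} = \frac{-1964 + Y}{2 Y}$)
$\frac{D{\left(-787,-1441 \right)}}{796047} + \frac{s{\left(-572 \right)}}{g{\left(-1244 \right)}} = \frac{-1441 - 787}{796047} + \frac{\frac{1}{2} \frac{1}{-572} \left(-1964 - 572\right)}{\sqrt{440 - 1244}} = \left(-2228\right) \frac{1}{796047} + \frac{\frac{1}{2} \left(- \frac{1}{572}\right) \left(-2536\right)}{\sqrt{-804}} = - \frac{2228}{796047} + \frac{317}{143 \cdot 2 i \sqrt{201}} = - \frac{2228}{796047} + \frac{317 \left(- \frac{i \sqrt{201}}{402}\right)}{143} = - \frac{2228}{796047} - \frac{317 i \sqrt{201}}{57486}$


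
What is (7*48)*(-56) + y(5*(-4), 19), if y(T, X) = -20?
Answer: -18836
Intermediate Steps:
(7*48)*(-56) + y(5*(-4), 19) = (7*48)*(-56) - 20 = 336*(-56) - 20 = -18816 - 20 = -18836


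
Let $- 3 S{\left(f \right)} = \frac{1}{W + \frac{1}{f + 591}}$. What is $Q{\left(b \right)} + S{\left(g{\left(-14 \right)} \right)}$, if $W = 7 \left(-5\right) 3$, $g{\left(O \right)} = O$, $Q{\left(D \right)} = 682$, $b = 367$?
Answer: $\frac{123955441}{181752} \approx 682.0$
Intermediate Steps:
$W = -105$ ($W = \left(-35\right) 3 = -105$)
$S{\left(f \right)} = - \frac{1}{3 \left(-105 + \frac{1}{591 + f}\right)}$ ($S{\left(f \right)} = - \frac{1}{3 \left(-105 + \frac{1}{f + 591}\right)} = - \frac{1}{3 \left(-105 + \frac{1}{591 + f}\right)}$)
$Q{\left(b \right)} + S{\left(g{\left(-14 \right)} \right)} = 682 + \frac{591 - 14}{3 \left(62054 + 105 \left(-14\right)\right)} = 682 + \frac{1}{3} \frac{1}{62054 - 1470} \cdot 577 = 682 + \frac{1}{3} \cdot \frac{1}{60584} \cdot 577 = 682 + \frac{577}{181752} = \frac{123955441}{181752}$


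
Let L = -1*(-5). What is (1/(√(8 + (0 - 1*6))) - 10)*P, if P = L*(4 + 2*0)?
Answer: -200 + 10*√2 ≈ -185.86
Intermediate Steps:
L = 5
P = 20 (P = 5*(4 + 2*0) = 5*(4 + 0) = 5*4 = 20)
(1/(√(8 + (0 - 1*6))) - 10)*P = (1/(√(8 + (0 - 1*6))) - 10)*20 = (1/(√(8 + (0 - 6))) - 10)*20 = (1/(√(8 - 6)) - 10)*20 = (1/(√2) - 10)*20 = (√2/2 - 10)*20 = (-10 + √2/2)*20 = -200 + 10*√2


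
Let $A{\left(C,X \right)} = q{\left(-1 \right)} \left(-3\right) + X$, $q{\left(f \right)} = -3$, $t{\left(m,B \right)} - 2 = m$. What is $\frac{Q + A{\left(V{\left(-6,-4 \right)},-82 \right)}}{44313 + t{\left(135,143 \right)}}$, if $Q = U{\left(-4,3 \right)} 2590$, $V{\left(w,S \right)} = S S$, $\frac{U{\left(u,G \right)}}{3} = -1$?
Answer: $- \frac{7843}{44450} \approx -0.17645$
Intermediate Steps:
$t{\left(m,B \right)} = 2 + m$
$U{\left(u,G \right)} = -3$ ($U{\left(u,G \right)} = 3 \left(-1\right) = -3$)
$V{\left(w,S \right)} = S^{2}$
$A{\left(C,X \right)} = 9 + X$ ($A{\left(C,X \right)} = \left(-3\right) \left(-3\right) + X = 9 + X$)
$Q = -7770$ ($Q = \left(-3\right) 2590 = -7770$)
$\frac{Q + A{\left(V{\left(-6,-4 \right)},-82 \right)}}{44313 + t{\left(135,143 \right)}} = \frac{-7770 + \left(9 - 82\right)}{44313 + \left(2 + 135\right)} = \frac{-7770 - 73}{44313 + 137} = - \frac{7843}{44450}$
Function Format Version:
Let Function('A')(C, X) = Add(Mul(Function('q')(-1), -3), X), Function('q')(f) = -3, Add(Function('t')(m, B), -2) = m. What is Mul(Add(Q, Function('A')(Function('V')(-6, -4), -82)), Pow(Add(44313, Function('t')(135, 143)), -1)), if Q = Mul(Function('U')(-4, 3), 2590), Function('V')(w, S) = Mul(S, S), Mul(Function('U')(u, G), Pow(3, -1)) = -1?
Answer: Rational(-7843, 44450) ≈ -0.17645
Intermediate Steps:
Function('t')(m, B) = Add(2, m)
Function('U')(u, G) = -3 (Function('U')(u, G) = Mul(3, -1) = -3)
Function('V')(w, S) = Pow(S, 2)
Function('A')(C, X) = Add(9, X) (Function('A')(C, X) = Add(Mul(-3, -3), X) = Add(9, X))
Q = -7770 (Q = Mul(-3, 2590) = -7770)
Mul(Add(Q, Function('A')(Function('V')(-6, -4), -82)), Pow(Add(44313, Function('t')(135, 143)), -1)) = Mul(Add(-7770, Add(9, -82)), Pow(Add(44313, Add(2, 135)), -1)) = Mul(Add(-7770, -73), Pow(Add(44313, 137), -1)) = Mul(-7843, Pow(44450, -1)) = Mul(-7843, Rational(1, 44450)) = Rational(-7843, 44450)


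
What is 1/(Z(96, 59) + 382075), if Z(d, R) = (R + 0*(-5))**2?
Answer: 1/385556 ≈ 2.5937e-6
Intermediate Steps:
Z(d, R) = R**2 (Z(d, R) = (R + 0)**2 = R**2)
1/(Z(96, 59) + 382075) = 1/(59**2 + 382075) = 1/(3481 + 382075) = 1/385556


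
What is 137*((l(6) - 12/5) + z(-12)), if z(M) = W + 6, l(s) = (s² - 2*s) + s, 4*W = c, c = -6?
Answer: 43977/10 ≈ 4397.7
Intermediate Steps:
W = -3/2 (W = (¼)*(-6) = -3/2 ≈ -1.5000)
l(s) = s² - s
z(M) = 9/2 (z(M) = -3/2 + 6 = 9/2)
137*((l(6) - 12/5) + z(-12)) = 137*((6*(-1 + 6) - 12/5) + 9/2) = 137*((6*5 - 12/5) + 9/2) = 137*((30 - 2*6/5) + 9/2) = 137*((30 - 12/5) + 9/2) = 137*(138/5 + 9/2) = 137*(321/10) = 43977/10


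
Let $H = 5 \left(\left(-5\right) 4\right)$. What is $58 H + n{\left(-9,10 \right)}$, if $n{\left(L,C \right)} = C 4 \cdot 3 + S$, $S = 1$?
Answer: $-5679$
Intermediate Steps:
$H = -100$ ($H = 5 \left(-20\right) = -100$)
$n{\left(L,C \right)} = 1 + 12 C$ ($n{\left(L,C \right)} = C 4 \cdot 3 + 1 = 4 C 3 + 1 = 12 C + 1 = 1 + 12 C$)
$58 H + n{\left(-9,10 \right)} = 58 \left(-100\right) + \left(1 + 12 \cdot 10\right) = -5800 + \left(1 + 120\right) = -5800 + 121 = -5679$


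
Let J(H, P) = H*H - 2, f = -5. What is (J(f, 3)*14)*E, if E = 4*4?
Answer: 5152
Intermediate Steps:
E = 16
J(H, P) = -2 + H² (J(H, P) = H² - 2 = -2 + H²)
(J(f, 3)*14)*E = ((-2 + (-5)²)*14)*16 = ((-2 + 25)*14)*16 = (23*14)*16 = 322*16 = 5152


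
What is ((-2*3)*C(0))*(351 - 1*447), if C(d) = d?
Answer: 0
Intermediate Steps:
((-2*3)*C(0))*(351 - 1*447) = (-2*3*0)*(351 - 1*447) = (-6*0)*(351 - 447) = 0*(-96) = 0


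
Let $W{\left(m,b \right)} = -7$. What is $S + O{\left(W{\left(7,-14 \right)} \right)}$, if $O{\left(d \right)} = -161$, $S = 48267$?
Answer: $48106$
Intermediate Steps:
$S + O{\left(W{\left(7,-14 \right)} \right)} = 48267 - 161 = 48106$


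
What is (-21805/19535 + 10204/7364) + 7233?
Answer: 52027366527/7192787 ≈ 7233.3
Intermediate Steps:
(-21805/19535 + 10204/7364) + 7233 = (-21805*1/19535 + 10204*(1/7364)) + 7233 = (-4361/3907 + 2551/1841) + 7233 = 1938156/7192787 + 7233 = 52027366527/7192787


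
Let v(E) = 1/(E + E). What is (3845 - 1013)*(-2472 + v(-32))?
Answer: -28002993/4 ≈ -7.0008e+6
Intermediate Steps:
v(E) = 1/(2*E)
(3845 - 1013)*(-2472 + v(-32)) = (3845 - 1013)*(-2472 + (1/2)/(-32)) = 2832*(-2472 + (1/2)*(-1/32)) = 2832*(-2472 - 1/64) = 2832*(-158209/64) = -28002993/4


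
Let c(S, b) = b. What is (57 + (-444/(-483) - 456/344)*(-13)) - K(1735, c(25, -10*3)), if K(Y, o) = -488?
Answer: 3809604/6923 ≈ 550.28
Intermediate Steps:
(57 + (-444/(-483) - 456/344)*(-13)) - K(1735, c(25, -10*3)) = (57 + (-444/(-483) - 456/344)*(-13)) - 1*(-488) = (57 + (-444*(-1/483) - 456*1/344)*(-13)) + 488 = (57 + (148/161 - 57/43)*(-13)) + 488 = (57 - 2813/6923*(-13)) + 488 = (57 + 36569/6923) + 488 = 431180/6923 + 488 = 3809604/6923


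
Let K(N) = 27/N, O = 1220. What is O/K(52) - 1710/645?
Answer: 2724842/1161 ≈ 2347.0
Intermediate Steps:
O/K(52) - 1710/645 = 1220/((27/52)) - 1710/645 = 1220/((27*(1/52))) - 1710*1/645 = 1220/(27/52) - 114/43 = 1220*(52/27) - 114/43 = 63440/27 - 114/43 = 2724842/1161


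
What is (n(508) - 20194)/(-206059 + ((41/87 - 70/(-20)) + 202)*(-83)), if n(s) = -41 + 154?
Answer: 3494094/38828903 ≈ 0.089987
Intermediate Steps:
n(s) = 113
(n(508) - 20194)/(-206059 + ((41/87 - 70/(-20)) + 202)*(-83)) = (113 - 20194)/(-206059 + ((41/87 - 70/(-20)) + 202)*(-83)) = -20081/(-206059 + ((41*(1/87) - 70*(-1/20)) + 202)*(-83)) = -20081/(-206059 + ((41/87 + 7/2) + 202)*(-83)) = -20081/(-206059 + (691/174 + 202)*(-83)) = -20081/(-206059 + (35839/174)*(-83)) = -20081/(-206059 - 2974637/174) = -20081/(-38828903/174) = -20081*(-174/38828903) = 3494094/38828903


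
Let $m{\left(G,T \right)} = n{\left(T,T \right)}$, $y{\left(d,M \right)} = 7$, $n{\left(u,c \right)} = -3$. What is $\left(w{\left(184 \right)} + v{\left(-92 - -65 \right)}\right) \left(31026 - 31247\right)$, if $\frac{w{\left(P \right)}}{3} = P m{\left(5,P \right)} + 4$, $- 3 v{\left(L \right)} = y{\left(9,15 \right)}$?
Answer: $\frac{1091519}{3} \approx 3.6384 \cdot 10^{5}$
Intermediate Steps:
$m{\left(G,T \right)} = -3$
$v{\left(L \right)} = - \frac{7}{3}$ ($v{\left(L \right)} = \left(- \frac{1}{3}\right) 7 = - \frac{7}{3}$)
$w{\left(P \right)} = 12 - 9 P$ ($w{\left(P \right)} = 3 \left(P \left(-3\right) + 4\right) = 3 \left(- 3 P + 4\right) = 3 \left(4 - 3 P\right) = 12 - 9 P$)
$\left(w{\left(184 \right)} + v{\left(-92 - -65 \right)}\right) \left(31026 - 31247\right) = \left(\left(12 - 1656\right) - \frac{7}{3}\right) \left(31026 - 31247\right) = \left(\left(12 - 1656\right) - \frac{7}{3}\right) \left(-221\right) = \left(-1644 - \frac{7}{3}\right) \left(-221\right) = \left(- \frac{4939}{3}\right) \left(-221\right) = \frac{1091519}{3}$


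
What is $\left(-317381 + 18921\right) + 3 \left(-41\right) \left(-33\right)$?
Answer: $-294401$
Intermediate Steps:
$\left(-317381 + 18921\right) + 3 \left(-41\right) \left(-33\right) = -298460 - -4059 = -298460 + 4059 = -294401$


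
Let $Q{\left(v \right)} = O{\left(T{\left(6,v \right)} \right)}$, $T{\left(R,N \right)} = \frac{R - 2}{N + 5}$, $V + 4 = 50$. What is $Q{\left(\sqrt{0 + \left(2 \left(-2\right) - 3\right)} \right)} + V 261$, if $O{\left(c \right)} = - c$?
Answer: $\frac{96043}{8} + \frac{i \sqrt{7}}{8} \approx 12005.0 + 0.33072 i$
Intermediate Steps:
$V = 46$ ($V = -4 + 50 = 46$)
$T{\left(R,N \right)} = \frac{-2 + R}{5 + N}$
$Q{\left(v \right)} = - \frac{4}{5 + v}$ ($Q{\left(v \right)} = - \frac{-2 + 6}{5 + v} = - \frac{4}{5 + v}$)
$Q{\left(\sqrt{0 + \left(2 \left(-2\right) - 3\right)} \right)} + V 261 = - \frac{4}{5 + \sqrt{0 + \left(2 \left(-2\right) - 3\right)}} + 46 \cdot 261 = - \frac{4}{5 + \sqrt{0 - 7}} + 12006 = - \frac{4}{5 + \sqrt{-7}} + 12006 = - \frac{4}{5 + i \sqrt{7}} + 12006 = 12006 - \frac{4}{5 + i \sqrt{7}}$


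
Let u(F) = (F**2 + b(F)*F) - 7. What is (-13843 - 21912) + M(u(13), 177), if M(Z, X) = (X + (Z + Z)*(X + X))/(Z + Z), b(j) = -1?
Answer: -10549321/298 ≈ -35400.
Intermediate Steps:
u(F) = -7 + F**2 - F (u(F) = (F**2 - F) - 7 = -7 + F**2 - F)
M(Z, X) = (X + 4*X*Z)/(2*Z) (M(Z, X) = (X + (2*Z)*(2*X))/((2*Z)) = (X + 4*X*Z)*(1/(2*Z)) = (X + 4*X*Z)/(2*Z))
(-13843 - 21912) + M(u(13), 177) = (-13843 - 21912) + (2*177 + (1/2)*177/(-7 + 13**2 - 1*13)) = -35755 + (354 + (1/2)*177/(-7 + 169 - 13)) = -35755 + (354 + (1/2)*177/149) = -35755 + (354 + (1/2)*177*(1/149)) = -35755 + (354 + 177/298) = -35755 + 105669/298 = -10549321/298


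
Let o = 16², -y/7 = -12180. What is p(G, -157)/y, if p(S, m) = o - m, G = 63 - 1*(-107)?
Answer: 59/12180 ≈ 0.0048440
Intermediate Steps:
y = 85260 (y = -7*(-12180) = 85260)
G = 170 (G = 63 + 107 = 170)
o = 256
p(S, m) = 256 - m
p(G, -157)/y = (256 - 1*(-157))/85260 = (256 + 157)*(1/85260) = 413*(1/85260) = 59/12180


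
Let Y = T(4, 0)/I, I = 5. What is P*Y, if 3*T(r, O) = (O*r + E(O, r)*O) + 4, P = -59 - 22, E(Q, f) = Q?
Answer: -108/5 ≈ -21.600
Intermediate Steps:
P = -81
T(r, O) = 4/3 + O**2/3 + O*r/3 (T(r, O) = ((O*r + O*O) + 4)/3 = ((O*r + O**2) + 4)/3 = ((O**2 + O*r) + 4)/3 = (4 + O**2 + O*r)/3 = 4/3 + O**2/3 + O*r/3)
Y = 4/15 (Y = (4/3 + (1/3)*0**2 + (1/3)*0*4)/5 = (4/3 + (1/3)*0 + 0)*(1/5) = (4/3 + 0 + 0)*(1/5) = (4/3)*(1/5) = 4/15 ≈ 0.26667)
P*Y = -81*4/15 = -108/5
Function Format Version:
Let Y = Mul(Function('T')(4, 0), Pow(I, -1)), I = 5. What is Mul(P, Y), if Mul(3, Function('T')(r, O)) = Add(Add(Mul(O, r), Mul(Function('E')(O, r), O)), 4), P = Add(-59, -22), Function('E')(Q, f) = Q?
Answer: Rational(-108, 5) ≈ -21.600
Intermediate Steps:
P = -81
Function('T')(r, O) = Add(Rational(4, 3), Mul(Rational(1, 3), Pow(O, 2)), Mul(Rational(1, 3), O, r)) (Function('T')(r, O) = Mul(Rational(1, 3), Add(Add(Mul(O, r), Mul(O, O)), 4)) = Mul(Rational(1, 3), Add(Add(Mul(O, r), Pow(O, 2)), 4)) = Mul(Rational(1, 3), Add(Add(Pow(O, 2), Mul(O, r)), 4)) = Mul(Rational(1, 3), Add(4, Pow(O, 2), Mul(O, r))) = Add(Rational(4, 3), Mul(Rational(1, 3), Pow(O, 2)), Mul(Rational(1, 3), O, r)))
Y = Rational(4, 15) (Y = Mul(Add(Rational(4, 3), Mul(Rational(1, 3), Pow(0, 2)), Mul(Rational(1, 3), 0, 4)), Pow(5, -1)) = Mul(Add(Rational(4, 3), Mul(Rational(1, 3), 0), 0), Rational(1, 5)) = Mul(Add(Rational(4, 3), 0, 0), Rational(1, 5)) = Mul(Rational(4, 3), Rational(1, 5)) = Rational(4, 15) ≈ 0.26667)
Mul(P, Y) = Mul(-81, Rational(4, 15)) = Rational(-108, 5)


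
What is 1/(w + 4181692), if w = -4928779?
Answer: -1/747087 ≈ -1.3385e-6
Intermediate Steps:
1/(w + 4181692) = 1/(-4928779 + 4181692) = 1/(-747087) = -1/747087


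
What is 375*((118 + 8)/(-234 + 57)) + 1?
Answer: -15691/59 ≈ -265.95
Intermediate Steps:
375*((118 + 8)/(-234 + 57)) + 1 = 375*(126/(-177)) + 1 = 375*(126*(-1/177)) + 1 = 375*(-42/59) + 1 = -15750/59 + 1 = -15691/59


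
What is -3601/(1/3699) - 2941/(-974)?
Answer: -12973773485/974 ≈ -1.3320e+7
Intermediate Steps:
-3601/(1/3699) - 2941/(-974) = -3601/1/3699 - 2941*(-1/974) = -3601*3699 + 2941/974 = -13320099 + 2941/974 = -12973773485/974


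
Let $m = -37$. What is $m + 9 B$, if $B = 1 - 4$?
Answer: $-64$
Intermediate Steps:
$B = -3$
$m + 9 B = -37 + 9 \left(-3\right) = -37 - 27 = -64$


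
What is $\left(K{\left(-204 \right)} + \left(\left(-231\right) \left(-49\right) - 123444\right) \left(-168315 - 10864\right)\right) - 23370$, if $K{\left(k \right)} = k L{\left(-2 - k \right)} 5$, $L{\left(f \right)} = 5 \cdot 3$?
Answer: $20090406705$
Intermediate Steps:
$L{\left(f \right)} = 15$
$K{\left(k \right)} = 75 k$ ($K{\left(k \right)} = k 15 \cdot 5 = 15 k 5 = 75 k$)
$\left(K{\left(-204 \right)} + \left(\left(-231\right) \left(-49\right) - 123444\right) \left(-168315 - 10864\right)\right) - 23370 = \left(75 \left(-204\right) + \left(\left(-231\right) \left(-49\right) - 123444\right) \left(-168315 - 10864\right)\right) - 23370 = \left(-15300 + \left(11319 - 123444\right) \left(-179179\right)\right) - 23370 = \left(-15300 - -20090445375\right) - 23370 = \left(-15300 + 20090445375\right) - 23370 = 20090430075 - 23370 = 20090406705$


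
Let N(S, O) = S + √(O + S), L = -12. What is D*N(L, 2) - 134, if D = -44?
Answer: 394 - 44*I*√10 ≈ 394.0 - 139.14*I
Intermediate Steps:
D*N(L, 2) - 134 = -44*(-12 + √(2 - 12)) - 134 = -44*(-12 + √(-10)) - 134 = -44*(-12 + I*√10) - 134 = (528 - 44*I*√10) - 134 = 394 - 44*I*√10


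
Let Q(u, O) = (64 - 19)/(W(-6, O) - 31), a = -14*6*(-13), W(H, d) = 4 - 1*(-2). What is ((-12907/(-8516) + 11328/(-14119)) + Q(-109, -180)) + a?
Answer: 655842912629/601187020 ≈ 1090.9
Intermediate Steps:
W(H, d) = 6 (W(H, d) = 4 + 2 = 6)
a = 1092 (a = -84*(-13) = 1092)
Q(u, O) = -9/5 (Q(u, O) = (64 - 19)/(6 - 31) = 45/(-25) = 45*(-1/25) = -9/5)
((-12907/(-8516) + 11328/(-14119)) + Q(-109, -180)) + a = ((-12907/(-8516) + 11328/(-14119)) - 9/5) + 1092 = ((-12907*(-1/8516) + 11328*(-1/14119)) - 9/5) + 1092 = ((12907/8516 - 11328/14119) - 9/5) + 1092 = (85764685/120237404 - 9/5) + 1092 = -653313211/601187020 + 1092 = 655842912629/601187020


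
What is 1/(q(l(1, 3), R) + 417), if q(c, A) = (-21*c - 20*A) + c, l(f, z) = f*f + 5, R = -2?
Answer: 1/337 ≈ 0.0029674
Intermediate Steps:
l(f, z) = 5 + f² (l(f, z) = f² + 5 = 5 + f²)
q(c, A) = -20*A - 20*c
1/(q(l(1, 3), R) + 417) = 1/((-20*(-2) - 20*(5 + 1²)) + 417) = 1/((40 - 20*(5 + 1)) + 417) = 1/((40 - 20*6) + 417) = 1/((40 - 120) + 417) = 1/(-80 + 417) = 1/337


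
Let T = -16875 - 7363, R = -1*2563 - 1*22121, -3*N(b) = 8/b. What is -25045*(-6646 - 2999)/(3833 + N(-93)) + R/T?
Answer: 163354563121791/2592048077 ≈ 63021.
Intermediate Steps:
N(b) = -8/(3*b)
R = -24684 (R = -2563 - 22121 = -24684)
T = -24238
-25045*(-6646 - 2999)/(3833 + N(-93)) + R/T = -25045*(-6646 - 2999)/(3833 - 8/3/(-93)) - 24684/(-24238) = -25045*(-9645/(3833 - 8/3*(-1/93))) - 24684*(-1/24238) = -25045*(-9645/(3833 + 8/279)) + 12342/12119 = -25045/((1069415/279)*(-1/9645)) + 12342/12119 = -25045/(-213883/538191) + 12342/12119 = -25045*(-538191/213883) + 12342/12119 = 13478993595/213883 + 12342/12119 = 163354563121791/2592048077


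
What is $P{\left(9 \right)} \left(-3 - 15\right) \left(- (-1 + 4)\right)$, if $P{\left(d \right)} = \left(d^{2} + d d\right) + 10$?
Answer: $9288$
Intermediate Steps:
$P{\left(d \right)} = 10 + 2 d^{2}$ ($P{\left(d \right)} = \left(d^{2} + d^{2}\right) + 10 = 2 d^{2} + 10 = 10 + 2 d^{2}$)
$P{\left(9 \right)} \left(-3 - 15\right) \left(- (-1 + 4)\right) = \left(10 + 2 \cdot 9^{2}\right) \left(-3 - 15\right) \left(- (-1 + 4)\right) = \left(10 + 2 \cdot 81\right) \left(-3 - 15\right) \left(\left(-1\right) 3\right) = \left(10 + 162\right) \left(-18\right) \left(-3\right) = 172 \left(-18\right) \left(-3\right) = \left(-3096\right) \left(-3\right) = 9288$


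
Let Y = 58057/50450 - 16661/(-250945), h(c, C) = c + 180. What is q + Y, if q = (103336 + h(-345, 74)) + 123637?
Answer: 574288887552663/2532035050 ≈ 2.2681e+5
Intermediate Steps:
h(c, C) = 180 + c
Y = 3081932263/2532035050 (Y = 58057*(1/50450) - 16661*(-1/250945) = 58057/50450 + 16661/250945 = 3081932263/2532035050 ≈ 1.2172)
q = 226808 (q = (103336 + (180 - 345)) + 123637 = (103336 - 165) + 123637 = 103171 + 123637 = 226808)
q + Y = 226808 + 3081932263/2532035050 = 574288887552663/2532035050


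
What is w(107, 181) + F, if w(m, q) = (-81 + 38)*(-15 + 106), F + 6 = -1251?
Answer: -5170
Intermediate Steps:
F = -1257 (F = -6 - 1251 = -1257)
w(m, q) = -3913 (w(m, q) = -43*91 = -3913)
w(107, 181) + F = -3913 - 1257 = -5170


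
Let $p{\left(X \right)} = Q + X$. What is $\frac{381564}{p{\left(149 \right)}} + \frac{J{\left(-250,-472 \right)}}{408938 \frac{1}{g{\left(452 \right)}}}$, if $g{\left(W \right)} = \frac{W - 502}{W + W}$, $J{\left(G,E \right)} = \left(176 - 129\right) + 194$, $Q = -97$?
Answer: $\frac{17632070072291}{2402919688} \approx 7337.8$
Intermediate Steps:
$J{\left(G,E \right)} = 241$ ($J{\left(G,E \right)} = \left(176 - 129\right) + 194 = 47 + 194 = 241$)
$g{\left(W \right)} = \frac{-502 + W}{2 W}$
$p{\left(X \right)} = -97 + X$
$\frac{381564}{p{\left(149 \right)}} + \frac{J{\left(-250,-472 \right)}}{408938 \frac{1}{g{\left(452 \right)}}} = \frac{381564}{-97 + 149} + \frac{241}{408938 \frac{1}{\frac{1}{2} \cdot \frac{1}{452} \left(-502 + 452\right)}} = \frac{381564}{52} + \frac{241}{408938 \frac{1}{\frac{1}{2} \cdot \frac{1}{452} \left(-50\right)}} = 381564 \cdot \frac{1}{52} + \frac{241}{408938 \frac{1}{- \frac{25}{452}}} = \frac{95391}{13} + \frac{241}{408938 \left(- \frac{452}{25}\right)} = \frac{95391}{13} + \frac{241}{- \frac{184839976}{25}} = \frac{95391}{13} + 241 \left(- \frac{25}{184839976}\right) = \frac{95391}{13} - \frac{6025}{184839976} = \frac{17632070072291}{2402919688}$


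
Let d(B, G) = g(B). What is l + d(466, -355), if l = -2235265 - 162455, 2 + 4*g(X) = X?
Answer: -2397604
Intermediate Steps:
g(X) = -1/2 + X/4
d(B, G) = -1/2 + B/4
l = -2397720
l + d(466, -355) = -2397720 + (-1/2 + (1/4)*466) = -2397720 + (-1/2 + 233/2) = -2397720 + 116 = -2397604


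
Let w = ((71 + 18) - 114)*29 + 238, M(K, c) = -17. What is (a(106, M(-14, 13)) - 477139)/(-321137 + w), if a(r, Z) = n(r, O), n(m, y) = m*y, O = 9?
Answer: 476185/321624 ≈ 1.4806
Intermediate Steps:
w = -487 (w = (89 - 114)*29 + 238 = -25*29 + 238 = -725 + 238 = -487)
a(r, Z) = 9*r (a(r, Z) = r*9 = 9*r)
(a(106, M(-14, 13)) - 477139)/(-321137 + w) = (9*106 - 477139)/(-321137 - 487) = (954 - 477139)/(-321624) = -476185*(-1/321624) = 476185/321624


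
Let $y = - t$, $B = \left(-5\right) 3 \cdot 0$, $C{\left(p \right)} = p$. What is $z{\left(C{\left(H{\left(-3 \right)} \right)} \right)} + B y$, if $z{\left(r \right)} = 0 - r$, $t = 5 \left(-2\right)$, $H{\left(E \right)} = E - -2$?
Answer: $1$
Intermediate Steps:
$H{\left(E \right)} = 2 + E$ ($H{\left(E \right)} = E + 2 = 2 + E$)
$t = -10$
$z{\left(r \right)} = - r$
$B = 0$ ($B = \left(-15\right) 0 = 0$)
$y = 10$ ($y = \left(-1\right) \left(-10\right) = 10$)
$z{\left(C{\left(H{\left(-3 \right)} \right)} \right)} + B y = - (2 - 3) + 0 \cdot 10 = \left(-1\right) \left(-1\right) + 0 = 1 + 0 = 1$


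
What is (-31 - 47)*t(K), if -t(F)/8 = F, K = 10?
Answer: 6240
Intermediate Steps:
t(F) = -8*F
(-31 - 47)*t(K) = (-31 - 47)*(-8*10) = -78*(-80) = 6240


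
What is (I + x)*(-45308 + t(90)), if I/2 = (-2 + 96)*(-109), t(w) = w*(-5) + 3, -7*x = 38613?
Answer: 8330018035/7 ≈ 1.1900e+9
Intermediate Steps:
x = -38613/7 (x = -⅐*38613 = -38613/7 ≈ -5516.1)
t(w) = 3 - 5*w (t(w) = -5*w + 3 = 3 - 5*w)
I = -20492 (I = 2*((-2 + 96)*(-109)) = 2*(94*(-109)) = 2*(-10246) = -20492)
(I + x)*(-45308 + t(90)) = (-20492 - 38613/7)*(-45308 + (3 - 5*90)) = -182057*(-45308 + (3 - 450))/7 = -182057*(-45308 - 447)/7 = -182057/7*(-45755) = 8330018035/7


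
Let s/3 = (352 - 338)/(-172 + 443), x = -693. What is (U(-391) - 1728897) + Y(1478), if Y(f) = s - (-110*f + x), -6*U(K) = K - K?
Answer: -424284062/271 ≈ -1.5656e+6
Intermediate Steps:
U(K) = 0 (U(K) = -(K - K)/6 = -1/6*0 = 0)
s = 42/271 (s = 3*((352 - 338)/(-172 + 443)) = 3*(14/271) = 42/271 ≈ 0.15498)
Y(f) = 187845/271 + 110*f (Y(f) = 42/271 - (-110*f - 693) = 42/271 - (-693 - 110*f) = 42/271 + (693 + 110*f) = 187845/271 + 110*f)
(U(-391) - 1728897) + Y(1478) = (0 - 1728897) + (187845/271 + 110*1478) = -1728897 + (187845/271 + 162580) = -1728897 + 44247025/271 = -424284062/271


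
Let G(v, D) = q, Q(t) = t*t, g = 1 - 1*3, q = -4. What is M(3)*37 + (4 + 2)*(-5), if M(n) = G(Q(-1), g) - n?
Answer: -289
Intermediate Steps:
g = -2 (g = 1 - 3 = -2)
Q(t) = t**2
G(v, D) = -4
M(n) = -4 - n
M(3)*37 + (4 + 2)*(-5) = (-4 - 1*3)*37 + (4 + 2)*(-5) = (-4 - 3)*37 + 6*(-5) = -7*37 - 30 = -259 - 30 = -289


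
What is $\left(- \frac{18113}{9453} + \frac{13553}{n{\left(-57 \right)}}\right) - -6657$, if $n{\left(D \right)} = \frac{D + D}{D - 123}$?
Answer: $\frac{5038794922}{179607} \approx 28055.0$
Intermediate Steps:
$n{\left(D \right)} = \frac{2 D}{-123 + D}$
$\left(- \frac{18113}{9453} + \frac{13553}{n{\left(-57 \right)}}\right) - -6657 = \left(- \frac{18113}{9453} + \frac{13553}{2 \left(-57\right) \frac{1}{-123 - 57}}\right) - -6657 = \left(\left(-18113\right) \frac{1}{9453} + \frac{13553}{2 \left(-57\right) \frac{1}{-180}}\right) + 6657 = \left(- \frac{18113}{9453} + \frac{13553}{2 \left(-57\right) \left(- \frac{1}{180}\right)}\right) + 6657 = \left(- \frac{18113}{9453} + \frac{13553}{\frac{19}{30}}\right) + 6657 = \left(- \frac{18113}{9453} + 13553 \cdot \frac{30}{19}\right) + 6657 = \left(- \frac{18113}{9453} + \frac{406590}{19}\right) + 6657 = \frac{3843151123}{179607} + 6657 = \frac{5038794922}{179607}$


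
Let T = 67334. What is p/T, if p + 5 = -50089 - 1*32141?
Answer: -82235/67334 ≈ -1.2213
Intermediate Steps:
p = -82235 (p = -5 + (-50089 - 1*32141) = -5 + (-50089 - 32141) = -5 - 82230 = -82235)
p/T = -82235/67334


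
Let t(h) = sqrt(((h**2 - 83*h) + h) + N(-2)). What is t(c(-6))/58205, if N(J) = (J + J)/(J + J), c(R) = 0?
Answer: 1/58205 ≈ 1.7181e-5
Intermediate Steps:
N(J) = 1 (N(J) = (2*J)/((2*J)) = (2*J)*(1/(2*J)) = 1)
t(h) = sqrt(1 + h**2 - 82*h) (t(h) = sqrt(((h**2 - 83*h) + h) + 1) = sqrt((h**2 - 82*h) + 1) = sqrt(1 + h**2 - 82*h))
t(c(-6))/58205 = sqrt(1 + 0**2 - 82*0)/58205 = sqrt(1 + 0 + 0)*(1/58205) = sqrt(1)*(1/58205) = 1*(1/58205) = 1/58205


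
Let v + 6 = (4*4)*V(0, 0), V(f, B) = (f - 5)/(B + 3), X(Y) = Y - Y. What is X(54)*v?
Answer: 0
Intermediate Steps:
X(Y) = 0
V(f, B) = (-5 + f)/(3 + B)
v = -98/3 (v = -6 + (4*4)*((-5 + 0)/(3 + 0)) = -6 + 16*(-5/3) = -6 - 80/3 = -98/3 ≈ -32.667)
X(54)*v = 0*(-98/3) = 0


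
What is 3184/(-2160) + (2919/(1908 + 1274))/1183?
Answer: -106957547/72597330 ≈ -1.4733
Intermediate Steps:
3184/(-2160) + (2919/(1908 + 1274))/1183 = 3184*(-1/2160) + (2919/3182)*(1/1183) = -199/135 + (2919*(1/3182))*(1/1183) = -199/135 + (2919/3182)*(1/1183) = -199/135 + 417/537758 = -106957547/72597330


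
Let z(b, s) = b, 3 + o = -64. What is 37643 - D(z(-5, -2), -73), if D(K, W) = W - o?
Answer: 37649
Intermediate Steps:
o = -67 (o = -3 - 64 = -67)
D(K, W) = 67 + W (D(K, W) = W - 1*(-67) = W + 67 = 67 + W)
37643 - D(z(-5, -2), -73) = 37643 - (67 - 73) = 37643 - 1*(-6) = 37643 + 6 = 37649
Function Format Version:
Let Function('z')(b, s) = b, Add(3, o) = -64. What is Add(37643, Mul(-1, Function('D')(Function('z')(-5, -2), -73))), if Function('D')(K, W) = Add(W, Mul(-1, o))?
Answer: 37649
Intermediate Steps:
o = -67 (o = Add(-3, -64) = -67)
Function('D')(K, W) = Add(67, W) (Function('D')(K, W) = Add(W, Mul(-1, -67)) = Add(W, 67) = Add(67, W))
Add(37643, Mul(-1, Function('D')(Function('z')(-5, -2), -73))) = Add(37643, Mul(-1, Add(67, -73))) = Add(37643, Mul(-1, -6)) = Add(37643, 6) = 37649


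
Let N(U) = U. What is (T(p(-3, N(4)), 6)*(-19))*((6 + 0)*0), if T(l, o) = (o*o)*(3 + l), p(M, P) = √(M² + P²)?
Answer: 0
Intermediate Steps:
T(l, o) = o²*(3 + l)
(T(p(-3, N(4)), 6)*(-19))*((6 + 0)*0) = ((6²*(3 + √((-3)² + 4²)))*(-19))*((6 + 0)*0) = ((36*(3 + √(9 + 16)))*(-19))*(6*0) = ((36*(3 + √25))*(-19))*0 = ((36*(3 + 5))*(-19))*0 = ((36*8)*(-19))*0 = (288*(-19))*0 = -5472*0 = 0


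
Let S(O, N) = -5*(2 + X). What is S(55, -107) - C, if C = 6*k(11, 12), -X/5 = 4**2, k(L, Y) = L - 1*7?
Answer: 366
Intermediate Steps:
k(L, Y) = -7 + L (k(L, Y) = L - 7 = -7 + L)
X = -80 (X = -5*4**2 = -5*16 = -80)
C = 24 (C = 6*(-7 + 11) = 6*4 = 24)
S(O, N) = 390 (S(O, N) = -5*(2 - 80) = -5*(-78) = 390)
S(55, -107) - C = 390 - 1*24 = 390 - 24 = 366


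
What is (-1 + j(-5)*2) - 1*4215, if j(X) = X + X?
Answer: -4236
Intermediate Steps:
j(X) = 2*X
(-1 + j(-5)*2) - 1*4215 = (-1 + (2*(-5))*2) - 1*4215 = (-1 - 10*2) - 4215 = (-1 - 20) - 4215 = -21 - 4215 = -4236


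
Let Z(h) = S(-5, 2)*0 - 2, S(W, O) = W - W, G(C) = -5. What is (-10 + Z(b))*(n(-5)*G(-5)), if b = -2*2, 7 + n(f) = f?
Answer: -720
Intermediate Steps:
S(W, O) = 0
n(f) = -7 + f
b = -4
Z(h) = -2 (Z(h) = 0*0 - 2 = 0 - 2 = -2)
(-10 + Z(b))*(n(-5)*G(-5)) = (-10 - 2)*((-7 - 5)*(-5)) = -(-144)*(-5) = -12*60 = -720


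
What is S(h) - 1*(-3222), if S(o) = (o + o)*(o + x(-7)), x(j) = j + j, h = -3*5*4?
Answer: 12102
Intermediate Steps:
h = -60 (h = -15*4 = -60)
x(j) = 2*j
S(o) = 2*o*(-14 + o) (S(o) = (o + o)*(o + 2*(-7)) = (2*o)*(o - 14) = (2*o)*(-14 + o) = 2*o*(-14 + o))
S(h) - 1*(-3222) = 2*(-60)*(-14 - 60) - 1*(-3222) = 2*(-60)*(-74) + 3222 = 8880 + 3222 = 12102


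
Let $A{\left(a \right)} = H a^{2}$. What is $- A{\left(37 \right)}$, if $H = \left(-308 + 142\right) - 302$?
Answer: $640692$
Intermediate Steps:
$H = -468$ ($H = -166 - 302 = -468$)
$A{\left(a \right)} = - 468 a^{2}$
$- A{\left(37 \right)} = - \left(-468\right) 37^{2} = - \left(-468\right) 1369 = \left(-1\right) \left(-640692\right) = 640692$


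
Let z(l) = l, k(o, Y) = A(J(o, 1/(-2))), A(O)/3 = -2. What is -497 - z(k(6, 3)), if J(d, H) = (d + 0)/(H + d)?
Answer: -491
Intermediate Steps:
J(d, H) = d/(H + d)
A(O) = -6 (A(O) = 3*(-2) = -6)
k(o, Y) = -6
-497 - z(k(6, 3)) = -497 - 1*(-6) = -497 + 6 = -491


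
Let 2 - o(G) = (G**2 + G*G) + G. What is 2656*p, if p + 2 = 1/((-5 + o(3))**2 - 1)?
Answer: -3051744/575 ≈ -5307.4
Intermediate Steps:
o(G) = 2 - G - 2*G**2 (o(G) = 2 - ((G**2 + G*G) + G) = 2 - ((G**2 + G**2) + G) = 2 - (2*G**2 + G) = 2 - (G + 2*G**2) = 2 + (-G - 2*G**2) = 2 - G - 2*G**2)
p = -1149/575 (p = -2 + 1/((-5 + (2 - 1*3 - 2*3**2))**2 - 1) = -2 + 1/((-5 + (2 - 3 - 2*9))**2 - 1) = -2 + 1/((-5 + (2 - 3 - 18))**2 - 1) = -2 + 1/((-5 - 19)**2 - 1) = -2 + 1/((-24)**2 - 1) = -2 + 1/(576 - 1) = -2 + 1/575 = -1149/575 ≈ -1.9983)
2656*p = 2656*(-1149/575) = -3051744/575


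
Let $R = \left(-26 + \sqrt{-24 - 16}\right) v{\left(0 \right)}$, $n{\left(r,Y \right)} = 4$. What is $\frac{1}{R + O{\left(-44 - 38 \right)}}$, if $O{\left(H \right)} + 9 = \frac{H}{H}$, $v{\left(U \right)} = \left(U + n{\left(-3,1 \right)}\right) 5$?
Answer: $- \frac{33}{18424} - \frac{5 i \sqrt{10}}{36848} \approx -0.0017911 - 0.0004291 i$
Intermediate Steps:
$v{\left(U \right)} = 20 + 5 U$ ($v{\left(U \right)} = \left(U + 4\right) 5 = \left(4 + U\right) 5 = 20 + 5 U$)
$O{\left(H \right)} = -8$ ($O{\left(H \right)} = -9 + \frac{H}{H} = -9 + 1 = -8$)
$R = -520 + 40 i \sqrt{10}$ ($R = \left(-26 + \sqrt{-24 - 16}\right) \left(20 + 5 \cdot 0\right) = \left(-26 + \sqrt{-40}\right) \left(20 + 0\right) = \left(-26 + 2 i \sqrt{10}\right) 20 = -520 + 40 i \sqrt{10} \approx -520.0 + 126.49 i$)
$\frac{1}{R + O{\left(-44 - 38 \right)}} = \frac{1}{\left(-520 + 40 i \sqrt{10}\right) - 8} = \frac{1}{-528 + 40 i \sqrt{10}}$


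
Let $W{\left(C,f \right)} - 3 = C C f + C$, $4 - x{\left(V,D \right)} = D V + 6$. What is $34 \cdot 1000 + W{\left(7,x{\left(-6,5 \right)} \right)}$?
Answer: $35382$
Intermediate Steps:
$x{\left(V,D \right)} = -2 - D V$ ($x{\left(V,D \right)} = 4 - \left(D V + 6\right) = 4 - \left(6 + D V\right) = -2 - D V$)
$W{\left(C,f \right)} = 3 + C + f C^{2}$ ($W{\left(C,f \right)} = 3 + \left(C C f + C\right) = 3 + \left(C^{2} f + C\right) = 3 + \left(f C^{2} + C\right) = 3 + \left(C + f C^{2}\right) = 3 + C + f C^{2}$)
$34 \cdot 1000 + W{\left(7,x{\left(-6,5 \right)} \right)} = 34 \cdot 1000 + \left(3 + 7 + \left(-2 - 5 \left(-6\right)\right) 7^{2}\right) = 34000 + \left(3 + 7 + \left(-2 + 30\right) 49\right) = 34000 + \left(3 + 7 + 28 \cdot 49\right) = 34000 + \left(3 + 7 + 1372\right) = 34000 + 1382 = 35382$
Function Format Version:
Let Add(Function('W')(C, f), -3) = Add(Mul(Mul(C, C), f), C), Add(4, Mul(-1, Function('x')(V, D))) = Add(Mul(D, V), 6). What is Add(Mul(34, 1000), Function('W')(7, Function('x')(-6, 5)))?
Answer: 35382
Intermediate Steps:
Function('x')(V, D) = Add(-2, Mul(-1, D, V)) (Function('x')(V, D) = Add(4, Mul(-1, Add(Mul(D, V), 6))) = Add(4, Mul(-1, Add(6, Mul(D, V)))) = Add(4, Add(-6, Mul(-1, D, V))) = Add(-2, Mul(-1, D, V)))
Function('W')(C, f) = Add(3, C, Mul(f, Pow(C, 2))) (Function('W')(C, f) = Add(3, Add(Mul(Mul(C, C), f), C)) = Add(3, Add(Mul(Pow(C, 2), f), C)) = Add(3, Add(Mul(f, Pow(C, 2)), C)) = Add(3, Add(C, Mul(f, Pow(C, 2)))) = Add(3, C, Mul(f, Pow(C, 2))))
Add(Mul(34, 1000), Function('W')(7, Function('x')(-6, 5))) = Add(Mul(34, 1000), Add(3, 7, Mul(Add(-2, Mul(-1, 5, -6)), Pow(7, 2)))) = Add(34000, Add(3, 7, Mul(Add(-2, 30), 49))) = Add(34000, Add(3, 7, Mul(28, 49))) = Add(34000, Add(3, 7, 1372)) = Add(34000, 1382) = 35382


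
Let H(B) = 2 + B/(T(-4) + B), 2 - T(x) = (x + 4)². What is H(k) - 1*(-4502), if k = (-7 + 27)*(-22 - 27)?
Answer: 2202946/489 ≈ 4505.0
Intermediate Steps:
k = -980 (k = 20*(-49) = -980)
T(x) = 2 - (4 + x)² (T(x) = 2 - (x + 4)² = 2 - (4 + x)²)
H(B) = 2 + B/(2 + B) (H(B) = 2 + B/((2 - (4 - 4)²) + B) = 2 + B/((2 - 1*0²) + B) = 2 + B/((2 - 1*0) + B) = 2 + B/((2 + 0) + B) = 2 + B/(2 + B))
H(k) - 1*(-4502) = (4 + 3*(-980))/(2 - 980) - 1*(-4502) = (4 - 2940)/(-978) + 4502 = -1/978*(-2936) + 4502 = 1468/489 + 4502 = 2202946/489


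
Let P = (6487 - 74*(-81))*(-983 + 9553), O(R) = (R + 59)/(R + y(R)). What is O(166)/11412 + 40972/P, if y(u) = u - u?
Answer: 5649084293/11257126619480 ≈ 0.00050182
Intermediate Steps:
y(u) = 0
O(R) = (59 + R)/R (O(R) = (R + 59)/(R + 0) = (59 + R)/R)
P = 106962170 (P = (6487 + 5994)*8570 = 12481*8570 = 106962170)
O(166)/11412 + 40972/P = ((59 + 166)/166)/11412 + 40972/106962170 = ((1/166)*225)*(1/11412) + 40972*(1/106962170) = (225/166)*(1/11412) + 20486/53481085 = 25/210488 + 20486/53481085 = 5649084293/11257126619480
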